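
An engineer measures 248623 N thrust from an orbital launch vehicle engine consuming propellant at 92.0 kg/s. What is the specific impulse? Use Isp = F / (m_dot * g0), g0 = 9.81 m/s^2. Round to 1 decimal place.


Step 1: m_dot * g0 = 92.0 * 9.81 = 902.52
Step 2: Isp = 248623 / 902.52 = 275.5 s

275.5


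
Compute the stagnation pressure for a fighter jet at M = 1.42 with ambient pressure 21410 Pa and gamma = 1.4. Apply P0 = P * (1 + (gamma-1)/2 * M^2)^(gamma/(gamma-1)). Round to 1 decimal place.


Step 1: (gamma-1)/2 * M^2 = 0.2 * 2.0164 = 0.40328
Step 2: 1 + 0.40328 = 1.40328
Step 3: Exponent gamma/(gamma-1) = 3.5
Step 4: P0 = 21410 * 1.40328^3.5 = 70084.5 Pa

70084.5


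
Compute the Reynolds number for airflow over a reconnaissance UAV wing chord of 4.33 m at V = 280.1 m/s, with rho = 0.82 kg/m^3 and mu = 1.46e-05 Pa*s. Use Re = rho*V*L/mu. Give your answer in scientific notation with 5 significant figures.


Step 1: Numerator = rho * V * L = 0.82 * 280.1 * 4.33 = 994.52306
Step 2: Re = 994.52306 / 1.46e-05
Step 3: Re = 6.8118e+07

6.8118e+07


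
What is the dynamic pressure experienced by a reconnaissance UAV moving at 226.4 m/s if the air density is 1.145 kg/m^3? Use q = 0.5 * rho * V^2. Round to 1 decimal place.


Step 1: V^2 = 226.4^2 = 51256.96
Step 2: q = 0.5 * 1.145 * 51256.96
Step 3: q = 29344.6 Pa

29344.6


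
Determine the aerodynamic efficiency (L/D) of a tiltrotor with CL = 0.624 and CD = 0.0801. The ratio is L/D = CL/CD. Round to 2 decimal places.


Step 1: L/D = CL / CD = 0.624 / 0.0801
Step 2: L/D = 7.79

7.79


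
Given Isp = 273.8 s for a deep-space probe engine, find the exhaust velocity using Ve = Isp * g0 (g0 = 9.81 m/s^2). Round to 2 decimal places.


Step 1: Ve = Isp * g0 = 273.8 * 9.81
Step 2: Ve = 2685.98 m/s

2685.98


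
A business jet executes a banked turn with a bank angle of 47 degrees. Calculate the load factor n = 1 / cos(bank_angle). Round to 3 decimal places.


Step 1: Convert 47 degrees to radians = 0.820305
Step 2: cos(47 deg) = 0.681998
Step 3: n = 1 / 0.681998 = 1.466

1.466


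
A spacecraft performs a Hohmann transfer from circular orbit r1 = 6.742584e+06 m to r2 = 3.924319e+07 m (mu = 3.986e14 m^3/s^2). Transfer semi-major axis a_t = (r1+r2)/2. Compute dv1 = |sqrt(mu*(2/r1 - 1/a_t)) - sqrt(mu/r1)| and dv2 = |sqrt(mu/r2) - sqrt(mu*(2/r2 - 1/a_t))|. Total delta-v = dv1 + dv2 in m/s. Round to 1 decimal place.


Step 1: Transfer semi-major axis a_t = (6.742584e+06 + 3.924319e+07) / 2 = 2.299289e+07 m
Step 2: v1 (circular at r1) = sqrt(mu/r1) = 7688.75 m/s
Step 3: v_t1 = sqrt(mu*(2/r1 - 1/a_t)) = 10044.79 m/s
Step 4: dv1 = |10044.79 - 7688.75| = 2356.04 m/s
Step 5: v2 (circular at r2) = 3187.03 m/s, v_t2 = 1725.85 m/s
Step 6: dv2 = |3187.03 - 1725.85| = 1461.18 m/s
Step 7: Total delta-v = 2356.04 + 1461.18 = 3817.2 m/s

3817.2


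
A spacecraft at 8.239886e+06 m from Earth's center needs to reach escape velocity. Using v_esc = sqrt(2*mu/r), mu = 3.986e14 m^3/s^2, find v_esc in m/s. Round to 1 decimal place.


Step 1: 2*mu/r = 2 * 3.986e14 / 8.239886e+06 = 96748911.332
Step 2: v_esc = sqrt(96748911.332) = 9836.1 m/s

9836.1


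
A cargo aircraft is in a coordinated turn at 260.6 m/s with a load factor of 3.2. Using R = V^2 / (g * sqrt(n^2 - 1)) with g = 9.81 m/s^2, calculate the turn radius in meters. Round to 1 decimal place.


Step 1: V^2 = 260.6^2 = 67912.36
Step 2: n^2 - 1 = 3.2^2 - 1 = 9.24
Step 3: sqrt(9.24) = 3.039737
Step 4: R = 67912.36 / (9.81 * 3.039737) = 2277.4 m

2277.4


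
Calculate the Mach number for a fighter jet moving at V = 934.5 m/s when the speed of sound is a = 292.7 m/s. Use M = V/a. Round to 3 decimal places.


Step 1: M = V / a = 934.5 / 292.7
Step 2: M = 3.193

3.193


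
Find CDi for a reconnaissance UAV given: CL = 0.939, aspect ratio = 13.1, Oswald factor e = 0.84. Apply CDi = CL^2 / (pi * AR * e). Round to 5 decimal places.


Step 1: CL^2 = 0.939^2 = 0.881721
Step 2: pi * AR * e = 3.14159 * 13.1 * 0.84 = 34.570086
Step 3: CDi = 0.881721 / 34.570086 = 0.02551

0.02551


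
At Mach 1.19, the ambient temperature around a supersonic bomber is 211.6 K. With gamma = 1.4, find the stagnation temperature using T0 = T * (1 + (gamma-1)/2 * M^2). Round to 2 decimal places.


Step 1: (gamma-1)/2 = 0.2
Step 2: M^2 = 1.4161
Step 3: 1 + 0.2 * 1.4161 = 1.28322
Step 4: T0 = 211.6 * 1.28322 = 271.53 K

271.53


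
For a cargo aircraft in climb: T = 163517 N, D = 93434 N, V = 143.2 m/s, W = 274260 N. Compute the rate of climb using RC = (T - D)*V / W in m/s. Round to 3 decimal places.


Step 1: Excess thrust = T - D = 163517 - 93434 = 70083 N
Step 2: Excess power = 70083 * 143.2 = 10035885.6 W
Step 3: RC = 10035885.6 / 274260 = 36.593 m/s

36.593


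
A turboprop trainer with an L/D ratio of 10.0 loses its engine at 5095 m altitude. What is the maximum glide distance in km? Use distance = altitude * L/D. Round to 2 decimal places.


Step 1: Glide distance = altitude * L/D = 5095 * 10.0 = 50950.0 m
Step 2: Convert to km: 50950.0 / 1000 = 50.95 km

50.95


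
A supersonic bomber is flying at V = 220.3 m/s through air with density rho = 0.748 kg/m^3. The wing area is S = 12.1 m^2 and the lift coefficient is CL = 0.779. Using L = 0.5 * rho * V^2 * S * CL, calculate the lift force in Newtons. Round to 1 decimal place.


Step 1: Calculate dynamic pressure q = 0.5 * 0.748 * 220.3^2 = 0.5 * 0.748 * 48532.09 = 18151.0017 Pa
Step 2: Multiply by wing area and lift coefficient: L = 18151.0017 * 12.1 * 0.779
Step 3: L = 219627.1201 * 0.779 = 171089.5 N

171089.5


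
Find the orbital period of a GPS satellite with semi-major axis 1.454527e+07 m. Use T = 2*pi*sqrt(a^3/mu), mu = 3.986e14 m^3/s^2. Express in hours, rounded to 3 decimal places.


Step 1: a^3 / mu = 3.077268e+21 / 3.986e14 = 7.720191e+06
Step 2: sqrt(7.720191e+06) = 2778.5232 s
Step 3: T = 2*pi * 2778.5232 = 17457.98 s
Step 4: T in hours = 17457.98 / 3600 = 4.849 hours

4.849


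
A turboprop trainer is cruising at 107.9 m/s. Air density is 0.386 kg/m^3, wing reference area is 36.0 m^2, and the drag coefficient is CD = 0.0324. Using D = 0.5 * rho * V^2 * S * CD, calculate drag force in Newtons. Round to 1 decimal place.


Step 1: Dynamic pressure q = 0.5 * 0.386 * 107.9^2 = 2246.9851 Pa
Step 2: Drag D = q * S * CD = 2246.9851 * 36.0 * 0.0324
Step 3: D = 2620.9 N

2620.9


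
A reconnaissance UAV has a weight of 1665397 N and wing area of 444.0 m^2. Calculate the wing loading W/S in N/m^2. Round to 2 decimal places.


Step 1: Wing loading = W / S = 1665397 / 444.0
Step 2: Wing loading = 3750.89 N/m^2

3750.89


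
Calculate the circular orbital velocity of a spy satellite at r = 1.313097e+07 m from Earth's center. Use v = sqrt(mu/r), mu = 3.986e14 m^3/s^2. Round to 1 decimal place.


Step 1: mu / r = 3.986e14 / 1.313097e+07 = 30355716.2951
Step 2: v = sqrt(30355716.2951) = 5509.6 m/s

5509.6


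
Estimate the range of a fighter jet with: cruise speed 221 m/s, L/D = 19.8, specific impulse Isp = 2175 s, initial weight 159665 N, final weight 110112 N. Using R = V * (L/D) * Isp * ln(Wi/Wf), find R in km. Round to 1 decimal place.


Step 1: Coefficient = V * (L/D) * Isp = 221 * 19.8 * 2175 = 9517365.0 m
Step 2: Wi/Wf = 159665 / 110112 = 1.450024
Step 3: ln(1.450024) = 0.37158
Step 4: R = 9517365.0 * 0.37158 = 3536461.0 m = 3536.5 km

3536.5


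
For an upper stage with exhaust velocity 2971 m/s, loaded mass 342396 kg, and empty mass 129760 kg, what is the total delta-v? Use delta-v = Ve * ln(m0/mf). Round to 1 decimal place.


Step 1: Mass ratio m0/mf = 342396 / 129760 = 2.638687
Step 2: ln(2.638687) = 0.970281
Step 3: delta-v = 2971 * 0.970281 = 2882.7 m/s

2882.7


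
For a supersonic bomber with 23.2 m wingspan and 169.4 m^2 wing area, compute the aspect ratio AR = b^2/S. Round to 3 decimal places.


Step 1: b^2 = 23.2^2 = 538.24
Step 2: AR = 538.24 / 169.4 = 3.177

3.177


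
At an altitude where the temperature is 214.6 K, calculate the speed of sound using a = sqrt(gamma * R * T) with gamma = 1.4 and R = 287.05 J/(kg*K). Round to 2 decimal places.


Step 1: gamma * R * T = 1.4 * 287.05 * 214.6 = 86241.302
Step 2: a = sqrt(86241.302) = 293.67 m/s

293.67


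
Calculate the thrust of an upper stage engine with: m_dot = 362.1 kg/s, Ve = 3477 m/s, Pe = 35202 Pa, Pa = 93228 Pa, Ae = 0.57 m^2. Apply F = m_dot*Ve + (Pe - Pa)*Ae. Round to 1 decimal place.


Step 1: Momentum thrust = m_dot * Ve = 362.1 * 3477 = 1259021.7 N
Step 2: Pressure thrust = (Pe - Pa) * Ae = (35202 - 93228) * 0.57 = -33074.82 N
Step 3: Total thrust F = 1259021.7 + -33074.82 = 1225946.9 N

1225946.9


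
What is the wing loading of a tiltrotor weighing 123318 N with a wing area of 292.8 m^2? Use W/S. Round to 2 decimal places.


Step 1: Wing loading = W / S = 123318 / 292.8
Step 2: Wing loading = 421.17 N/m^2

421.17


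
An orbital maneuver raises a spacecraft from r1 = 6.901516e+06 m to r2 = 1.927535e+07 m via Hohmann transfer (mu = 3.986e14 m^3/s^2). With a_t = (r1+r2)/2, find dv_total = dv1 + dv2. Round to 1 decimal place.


Step 1: Transfer semi-major axis a_t = (6.901516e+06 + 1.927535e+07) / 2 = 1.308843e+07 m
Step 2: v1 (circular at r1) = sqrt(mu/r1) = 7599.7 m/s
Step 3: v_t1 = sqrt(mu*(2/r1 - 1/a_t)) = 9222.61 m/s
Step 4: dv1 = |9222.61 - 7599.7| = 1622.91 m/s
Step 5: v2 (circular at r2) = 4547.45 m/s, v_t2 = 3302.14 m/s
Step 6: dv2 = |4547.45 - 3302.14| = 1245.3 m/s
Step 7: Total delta-v = 1622.91 + 1245.3 = 2868.2 m/s

2868.2


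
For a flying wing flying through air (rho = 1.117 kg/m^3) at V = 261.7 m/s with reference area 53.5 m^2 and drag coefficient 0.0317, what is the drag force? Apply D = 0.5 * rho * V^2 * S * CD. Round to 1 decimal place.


Step 1: Dynamic pressure q = 0.5 * 1.117 * 261.7^2 = 38249.9281 Pa
Step 2: Drag D = q * S * CD = 38249.9281 * 53.5 * 0.0317
Step 3: D = 64870.0 N

64870.0


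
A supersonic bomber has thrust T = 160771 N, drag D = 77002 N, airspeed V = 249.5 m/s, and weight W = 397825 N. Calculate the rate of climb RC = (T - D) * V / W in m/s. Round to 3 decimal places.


Step 1: Excess thrust = T - D = 160771 - 77002 = 83769 N
Step 2: Excess power = 83769 * 249.5 = 20900365.5 W
Step 3: RC = 20900365.5 / 397825 = 52.537 m/s

52.537


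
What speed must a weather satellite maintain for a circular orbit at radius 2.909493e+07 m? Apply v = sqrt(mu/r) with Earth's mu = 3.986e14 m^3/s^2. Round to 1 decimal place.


Step 1: mu / r = 3.986e14 / 2.909493e+07 = 13699981.4057
Step 2: v = sqrt(13699981.4057) = 3701.3 m/s

3701.3


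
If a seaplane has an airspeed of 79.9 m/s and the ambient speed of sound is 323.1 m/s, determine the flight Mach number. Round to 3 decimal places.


Step 1: M = V / a = 79.9 / 323.1
Step 2: M = 0.247

0.247


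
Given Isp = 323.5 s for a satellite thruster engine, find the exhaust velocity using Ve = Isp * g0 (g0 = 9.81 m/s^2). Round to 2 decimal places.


Step 1: Ve = Isp * g0 = 323.5 * 9.81
Step 2: Ve = 3173.54 m/s

3173.54


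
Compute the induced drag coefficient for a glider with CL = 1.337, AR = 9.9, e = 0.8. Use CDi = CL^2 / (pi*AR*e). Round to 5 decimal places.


Step 1: CL^2 = 1.337^2 = 1.787569
Step 2: pi * AR * e = 3.14159 * 9.9 * 0.8 = 24.881414
Step 3: CDi = 1.787569 / 24.881414 = 0.07184

0.07184


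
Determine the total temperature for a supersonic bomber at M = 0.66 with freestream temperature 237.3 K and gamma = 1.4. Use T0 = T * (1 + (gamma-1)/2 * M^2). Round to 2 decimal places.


Step 1: (gamma-1)/2 = 0.2
Step 2: M^2 = 0.4356
Step 3: 1 + 0.2 * 0.4356 = 1.08712
Step 4: T0 = 237.3 * 1.08712 = 257.97 K

257.97


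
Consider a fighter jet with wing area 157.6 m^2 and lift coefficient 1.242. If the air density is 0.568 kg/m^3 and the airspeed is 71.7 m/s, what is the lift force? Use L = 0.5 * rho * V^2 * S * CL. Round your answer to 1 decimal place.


Step 1: Calculate dynamic pressure q = 0.5 * 0.568 * 71.7^2 = 0.5 * 0.568 * 5140.89 = 1460.0128 Pa
Step 2: Multiply by wing area and lift coefficient: L = 1460.0128 * 157.6 * 1.242
Step 3: L = 230098.011 * 1.242 = 285781.7 N

285781.7


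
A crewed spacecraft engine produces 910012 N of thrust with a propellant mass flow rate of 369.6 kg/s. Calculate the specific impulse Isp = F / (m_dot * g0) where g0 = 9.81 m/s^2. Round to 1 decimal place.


Step 1: m_dot * g0 = 369.6 * 9.81 = 3625.78
Step 2: Isp = 910012 / 3625.78 = 251.0 s

251.0


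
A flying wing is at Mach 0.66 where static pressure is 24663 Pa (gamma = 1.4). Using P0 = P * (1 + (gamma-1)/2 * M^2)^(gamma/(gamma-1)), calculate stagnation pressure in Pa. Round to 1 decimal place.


Step 1: (gamma-1)/2 * M^2 = 0.2 * 0.4356 = 0.08712
Step 2: 1 + 0.08712 = 1.08712
Step 3: Exponent gamma/(gamma-1) = 3.5
Step 4: P0 = 24663 * 1.08712^3.5 = 33038.3 Pa

33038.3


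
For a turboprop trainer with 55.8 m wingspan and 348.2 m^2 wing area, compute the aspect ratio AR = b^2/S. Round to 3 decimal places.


Step 1: b^2 = 55.8^2 = 3113.64
Step 2: AR = 3113.64 / 348.2 = 8.942

8.942


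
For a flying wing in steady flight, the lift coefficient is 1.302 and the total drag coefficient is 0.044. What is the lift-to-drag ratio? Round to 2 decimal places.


Step 1: L/D = CL / CD = 1.302 / 0.044
Step 2: L/D = 29.59

29.59


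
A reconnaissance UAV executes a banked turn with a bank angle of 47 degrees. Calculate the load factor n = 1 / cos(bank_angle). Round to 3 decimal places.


Step 1: Convert 47 degrees to radians = 0.820305
Step 2: cos(47 deg) = 0.681998
Step 3: n = 1 / 0.681998 = 1.466

1.466


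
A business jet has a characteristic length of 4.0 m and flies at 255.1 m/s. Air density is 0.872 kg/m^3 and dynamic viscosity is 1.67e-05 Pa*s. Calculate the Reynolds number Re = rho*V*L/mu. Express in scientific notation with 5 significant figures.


Step 1: Numerator = rho * V * L = 0.872 * 255.1 * 4.0 = 889.7888
Step 2: Re = 889.7888 / 1.67e-05
Step 3: Re = 5.3281e+07

5.3281e+07


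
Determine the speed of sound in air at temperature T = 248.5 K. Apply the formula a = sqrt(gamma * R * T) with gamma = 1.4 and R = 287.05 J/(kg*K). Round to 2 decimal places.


Step 1: gamma * R * T = 1.4 * 287.05 * 248.5 = 99864.695
Step 2: a = sqrt(99864.695) = 316.01 m/s

316.01


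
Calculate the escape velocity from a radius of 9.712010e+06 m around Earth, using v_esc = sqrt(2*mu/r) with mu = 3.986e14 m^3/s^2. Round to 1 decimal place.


Step 1: 2*mu/r = 2 * 3.986e14 / 9.712010e+06 = 82083935.2513
Step 2: v_esc = sqrt(82083935.2513) = 9060.0 m/s

9060.0


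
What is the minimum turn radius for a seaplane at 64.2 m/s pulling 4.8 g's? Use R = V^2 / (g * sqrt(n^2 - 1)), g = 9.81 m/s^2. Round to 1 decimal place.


Step 1: V^2 = 64.2^2 = 4121.64
Step 2: n^2 - 1 = 4.8^2 - 1 = 22.04
Step 3: sqrt(22.04) = 4.694678
Step 4: R = 4121.64 / (9.81 * 4.694678) = 89.5 m

89.5


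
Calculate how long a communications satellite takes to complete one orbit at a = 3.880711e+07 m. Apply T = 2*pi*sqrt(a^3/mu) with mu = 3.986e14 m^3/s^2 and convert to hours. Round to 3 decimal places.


Step 1: a^3 / mu = 5.844319e+22 / 3.986e14 = 1.466211e+08
Step 2: sqrt(1.466211e+08) = 12108.7219 s
Step 3: T = 2*pi * 12108.7219 = 76081.34 s
Step 4: T in hours = 76081.34 / 3600 = 21.134 hours

21.134


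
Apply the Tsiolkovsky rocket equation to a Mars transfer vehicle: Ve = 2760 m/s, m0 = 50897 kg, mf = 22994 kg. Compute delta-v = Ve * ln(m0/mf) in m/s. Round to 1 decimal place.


Step 1: Mass ratio m0/mf = 50897 / 22994 = 2.21349
Step 2: ln(2.21349) = 0.794571
Step 3: delta-v = 2760 * 0.794571 = 2193.0 m/s

2193.0


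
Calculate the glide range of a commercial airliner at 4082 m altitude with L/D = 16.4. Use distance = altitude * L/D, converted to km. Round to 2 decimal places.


Step 1: Glide distance = altitude * L/D = 4082 * 16.4 = 66944.8 m
Step 2: Convert to km: 66944.8 / 1000 = 66.94 km

66.94


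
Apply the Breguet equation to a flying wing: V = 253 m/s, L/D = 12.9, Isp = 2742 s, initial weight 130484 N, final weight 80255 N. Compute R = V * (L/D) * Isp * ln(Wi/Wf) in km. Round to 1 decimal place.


Step 1: Coefficient = V * (L/D) * Isp = 253 * 12.9 * 2742 = 8949065.4 m
Step 2: Wi/Wf = 130484 / 80255 = 1.625868
Step 3: ln(1.625868) = 0.486042
Step 4: R = 8949065.4 * 0.486042 = 4349617.6 m = 4349.6 km

4349.6


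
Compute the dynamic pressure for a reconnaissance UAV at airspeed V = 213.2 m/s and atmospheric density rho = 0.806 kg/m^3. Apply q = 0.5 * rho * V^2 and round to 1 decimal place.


Step 1: V^2 = 213.2^2 = 45454.24
Step 2: q = 0.5 * 0.806 * 45454.24
Step 3: q = 18318.1 Pa

18318.1


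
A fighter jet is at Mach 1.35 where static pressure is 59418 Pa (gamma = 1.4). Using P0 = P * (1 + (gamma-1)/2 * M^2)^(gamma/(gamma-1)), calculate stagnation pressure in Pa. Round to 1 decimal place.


Step 1: (gamma-1)/2 * M^2 = 0.2 * 1.8225 = 0.3645
Step 2: 1 + 0.3645 = 1.3645
Step 3: Exponent gamma/(gamma-1) = 3.5
Step 4: P0 = 59418 * 1.3645^3.5 = 176329.7 Pa

176329.7


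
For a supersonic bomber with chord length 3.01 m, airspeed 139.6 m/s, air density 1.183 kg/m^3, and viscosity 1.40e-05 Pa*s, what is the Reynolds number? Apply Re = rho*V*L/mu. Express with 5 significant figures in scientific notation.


Step 1: Numerator = rho * V * L = 1.183 * 139.6 * 3.01 = 497.091868
Step 2: Re = 497.091868 / 1.40e-05
Step 3: Re = 3.5507e+07

3.5507e+07


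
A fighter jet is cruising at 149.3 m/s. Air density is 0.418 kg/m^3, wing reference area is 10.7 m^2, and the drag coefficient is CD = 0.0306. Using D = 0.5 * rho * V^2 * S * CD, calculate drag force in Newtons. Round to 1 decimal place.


Step 1: Dynamic pressure q = 0.5 * 0.418 * 149.3^2 = 4658.7124 Pa
Step 2: Drag D = q * S * CD = 4658.7124 * 10.7 * 0.0306
Step 3: D = 1525.4 N

1525.4


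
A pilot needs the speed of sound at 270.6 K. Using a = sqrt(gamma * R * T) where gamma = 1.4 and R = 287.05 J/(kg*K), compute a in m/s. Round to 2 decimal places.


Step 1: gamma * R * T = 1.4 * 287.05 * 270.6 = 108746.022
Step 2: a = sqrt(108746.022) = 329.77 m/s

329.77


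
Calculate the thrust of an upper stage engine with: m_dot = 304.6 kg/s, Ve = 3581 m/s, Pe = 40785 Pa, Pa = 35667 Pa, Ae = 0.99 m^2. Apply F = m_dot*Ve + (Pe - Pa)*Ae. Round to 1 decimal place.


Step 1: Momentum thrust = m_dot * Ve = 304.6 * 3581 = 1090772.6 N
Step 2: Pressure thrust = (Pe - Pa) * Ae = (40785 - 35667) * 0.99 = 5066.82 N
Step 3: Total thrust F = 1090772.6 + 5066.82 = 1095839.4 N

1095839.4


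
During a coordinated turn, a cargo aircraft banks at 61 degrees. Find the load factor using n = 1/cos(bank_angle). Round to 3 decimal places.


Step 1: Convert 61 degrees to radians = 1.064651
Step 2: cos(61 deg) = 0.48481
Step 3: n = 1 / 0.48481 = 2.063

2.063


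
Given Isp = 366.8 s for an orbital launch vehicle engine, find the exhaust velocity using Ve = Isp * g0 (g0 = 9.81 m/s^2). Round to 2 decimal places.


Step 1: Ve = Isp * g0 = 366.8 * 9.81
Step 2: Ve = 3598.31 m/s

3598.31


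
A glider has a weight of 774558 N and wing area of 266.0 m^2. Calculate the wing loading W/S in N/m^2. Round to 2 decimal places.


Step 1: Wing loading = W / S = 774558 / 266.0
Step 2: Wing loading = 2911.87 N/m^2

2911.87


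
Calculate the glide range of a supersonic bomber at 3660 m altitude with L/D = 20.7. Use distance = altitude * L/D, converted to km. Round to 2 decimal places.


Step 1: Glide distance = altitude * L/D = 3660 * 20.7 = 75762.0 m
Step 2: Convert to km: 75762.0 / 1000 = 75.76 km

75.76


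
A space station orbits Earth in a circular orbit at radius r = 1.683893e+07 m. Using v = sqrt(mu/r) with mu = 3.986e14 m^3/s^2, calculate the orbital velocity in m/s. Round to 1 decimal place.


Step 1: mu / r = 3.986e14 / 1.683893e+07 = 23671337.7869
Step 2: v = sqrt(23671337.7869) = 4865.3 m/s

4865.3


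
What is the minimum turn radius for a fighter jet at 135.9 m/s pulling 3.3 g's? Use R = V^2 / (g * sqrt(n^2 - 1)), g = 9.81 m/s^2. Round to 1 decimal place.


Step 1: V^2 = 135.9^2 = 18468.81
Step 2: n^2 - 1 = 3.3^2 - 1 = 9.89
Step 3: sqrt(9.89) = 3.144837
Step 4: R = 18468.81 / (9.81 * 3.144837) = 598.6 m

598.6


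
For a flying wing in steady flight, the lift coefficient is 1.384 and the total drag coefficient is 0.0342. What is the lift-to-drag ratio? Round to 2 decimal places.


Step 1: L/D = CL / CD = 1.384 / 0.0342
Step 2: L/D = 40.47

40.47


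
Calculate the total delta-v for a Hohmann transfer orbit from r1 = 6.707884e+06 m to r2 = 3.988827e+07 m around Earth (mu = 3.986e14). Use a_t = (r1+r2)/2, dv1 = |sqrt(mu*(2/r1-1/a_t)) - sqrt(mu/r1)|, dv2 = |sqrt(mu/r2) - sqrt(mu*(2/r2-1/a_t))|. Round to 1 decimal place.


Step 1: Transfer semi-major axis a_t = (6.707884e+06 + 3.988827e+07) / 2 = 2.329808e+07 m
Step 2: v1 (circular at r1) = sqrt(mu/r1) = 7708.61 m/s
Step 3: v_t1 = sqrt(mu*(2/r1 - 1/a_t)) = 10086.45 m/s
Step 4: dv1 = |10086.45 - 7708.61| = 2377.85 m/s
Step 5: v2 (circular at r2) = 3161.16 m/s, v_t2 = 1696.21 m/s
Step 6: dv2 = |3161.16 - 1696.21| = 1464.95 m/s
Step 7: Total delta-v = 2377.85 + 1464.95 = 3842.8 m/s

3842.8


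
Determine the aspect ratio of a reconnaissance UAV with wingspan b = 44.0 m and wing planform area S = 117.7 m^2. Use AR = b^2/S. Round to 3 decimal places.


Step 1: b^2 = 44.0^2 = 1936.0
Step 2: AR = 1936.0 / 117.7 = 16.449

16.449


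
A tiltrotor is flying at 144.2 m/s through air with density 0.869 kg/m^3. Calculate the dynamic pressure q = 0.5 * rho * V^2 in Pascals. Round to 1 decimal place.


Step 1: V^2 = 144.2^2 = 20793.64
Step 2: q = 0.5 * 0.869 * 20793.64
Step 3: q = 9034.8 Pa

9034.8


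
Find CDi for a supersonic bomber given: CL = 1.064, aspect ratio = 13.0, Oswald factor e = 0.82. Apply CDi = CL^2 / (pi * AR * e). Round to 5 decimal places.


Step 1: CL^2 = 1.064^2 = 1.132096
Step 2: pi * AR * e = 3.14159 * 13.0 * 0.82 = 33.489378
Step 3: CDi = 1.132096 / 33.489378 = 0.03380

0.03380


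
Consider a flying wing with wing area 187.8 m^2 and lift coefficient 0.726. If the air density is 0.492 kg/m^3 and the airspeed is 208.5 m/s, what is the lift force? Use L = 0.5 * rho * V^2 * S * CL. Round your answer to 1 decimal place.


Step 1: Calculate dynamic pressure q = 0.5 * 0.492 * 208.5^2 = 0.5 * 0.492 * 43472.25 = 10694.1735 Pa
Step 2: Multiply by wing area and lift coefficient: L = 10694.1735 * 187.8 * 0.726
Step 3: L = 2008365.7833 * 0.726 = 1458073.6 N

1458073.6


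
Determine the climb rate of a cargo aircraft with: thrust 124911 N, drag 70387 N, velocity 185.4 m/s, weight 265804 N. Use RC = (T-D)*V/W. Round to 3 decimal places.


Step 1: Excess thrust = T - D = 124911 - 70387 = 54524 N
Step 2: Excess power = 54524 * 185.4 = 10108749.6 W
Step 3: RC = 10108749.6 / 265804 = 38.031 m/s

38.031


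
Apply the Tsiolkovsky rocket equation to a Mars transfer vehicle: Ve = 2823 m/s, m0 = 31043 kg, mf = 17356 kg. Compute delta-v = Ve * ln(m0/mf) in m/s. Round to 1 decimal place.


Step 1: Mass ratio m0/mf = 31043 / 17356 = 1.788603
Step 2: ln(1.788603) = 0.581435
Step 3: delta-v = 2823 * 0.581435 = 1641.4 m/s

1641.4


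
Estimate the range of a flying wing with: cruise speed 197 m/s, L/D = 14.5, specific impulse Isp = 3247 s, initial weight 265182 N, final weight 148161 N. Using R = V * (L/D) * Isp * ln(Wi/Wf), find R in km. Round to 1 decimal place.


Step 1: Coefficient = V * (L/D) * Isp = 197 * 14.5 * 3247 = 9275055.5 m
Step 2: Wi/Wf = 265182 / 148161 = 1.789823
Step 3: ln(1.789823) = 0.582117
Step 4: R = 9275055.5 * 0.582117 = 5399166.2 m = 5399.2 km

5399.2


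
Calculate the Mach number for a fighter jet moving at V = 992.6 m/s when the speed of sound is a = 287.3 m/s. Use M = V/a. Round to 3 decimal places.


Step 1: M = V / a = 992.6 / 287.3
Step 2: M = 3.455

3.455


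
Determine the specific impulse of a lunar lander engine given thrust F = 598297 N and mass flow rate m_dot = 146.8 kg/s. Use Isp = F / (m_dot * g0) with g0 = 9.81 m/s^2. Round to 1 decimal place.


Step 1: m_dot * g0 = 146.8 * 9.81 = 1440.11
Step 2: Isp = 598297 / 1440.11 = 415.5 s

415.5


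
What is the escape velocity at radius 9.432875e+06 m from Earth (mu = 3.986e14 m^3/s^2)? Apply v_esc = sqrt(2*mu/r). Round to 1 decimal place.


Step 1: 2*mu/r = 2 * 3.986e14 / 9.432875e+06 = 84512940.1163
Step 2: v_esc = sqrt(84512940.1163) = 9193.1 m/s

9193.1


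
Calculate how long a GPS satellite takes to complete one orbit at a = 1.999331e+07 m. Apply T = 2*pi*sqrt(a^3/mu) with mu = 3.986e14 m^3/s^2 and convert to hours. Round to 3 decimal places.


Step 1: a^3 / mu = 7.991975e+21 / 3.986e14 = 2.005011e+07
Step 2: sqrt(2.005011e+07) = 4477.7352 s
Step 3: T = 2*pi * 4477.7352 = 28134.44 s
Step 4: T in hours = 28134.44 / 3600 = 7.815 hours

7.815


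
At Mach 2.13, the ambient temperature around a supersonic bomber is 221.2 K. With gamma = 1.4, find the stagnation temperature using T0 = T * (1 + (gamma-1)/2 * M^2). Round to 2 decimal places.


Step 1: (gamma-1)/2 = 0.2
Step 2: M^2 = 4.5369
Step 3: 1 + 0.2 * 4.5369 = 1.90738
Step 4: T0 = 221.2 * 1.90738 = 421.91 K

421.91


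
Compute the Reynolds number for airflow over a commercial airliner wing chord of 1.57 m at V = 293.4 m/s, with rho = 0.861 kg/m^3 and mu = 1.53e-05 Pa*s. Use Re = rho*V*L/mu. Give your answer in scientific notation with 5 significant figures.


Step 1: Numerator = rho * V * L = 0.861 * 293.4 * 1.57 = 396.609318
Step 2: Re = 396.609318 / 1.53e-05
Step 3: Re = 2.5922e+07

2.5922e+07


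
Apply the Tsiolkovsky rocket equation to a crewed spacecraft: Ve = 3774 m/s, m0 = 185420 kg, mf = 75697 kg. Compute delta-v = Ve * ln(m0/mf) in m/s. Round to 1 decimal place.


Step 1: Mass ratio m0/mf = 185420 / 75697 = 2.449503
Step 2: ln(2.449503) = 0.895885
Step 3: delta-v = 3774 * 0.895885 = 3381.1 m/s

3381.1


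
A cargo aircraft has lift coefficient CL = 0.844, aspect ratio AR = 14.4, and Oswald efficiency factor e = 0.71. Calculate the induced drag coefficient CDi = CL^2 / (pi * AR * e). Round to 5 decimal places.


Step 1: CL^2 = 0.844^2 = 0.712336
Step 2: pi * AR * e = 3.14159 * 14.4 * 0.71 = 32.119643
Step 3: CDi = 0.712336 / 32.119643 = 0.02218

0.02218


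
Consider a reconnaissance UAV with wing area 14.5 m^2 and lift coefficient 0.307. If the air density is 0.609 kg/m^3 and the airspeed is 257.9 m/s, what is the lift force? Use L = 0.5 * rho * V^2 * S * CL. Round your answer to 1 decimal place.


Step 1: Calculate dynamic pressure q = 0.5 * 0.609 * 257.9^2 = 0.5 * 0.609 * 66512.41 = 20253.0288 Pa
Step 2: Multiply by wing area and lift coefficient: L = 20253.0288 * 14.5 * 0.307
Step 3: L = 293668.9183 * 0.307 = 90156.4 N

90156.4


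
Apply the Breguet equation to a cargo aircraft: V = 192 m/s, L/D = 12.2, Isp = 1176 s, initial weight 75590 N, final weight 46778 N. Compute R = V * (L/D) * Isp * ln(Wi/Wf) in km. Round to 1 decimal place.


Step 1: Coefficient = V * (L/D) * Isp = 192 * 12.2 * 1176 = 2754662.4 m
Step 2: Wi/Wf = 75590 / 46778 = 1.615931
Step 3: ln(1.615931) = 0.479911
Step 4: R = 2754662.4 * 0.479911 = 1321992.8 m = 1322.0 km

1322.0


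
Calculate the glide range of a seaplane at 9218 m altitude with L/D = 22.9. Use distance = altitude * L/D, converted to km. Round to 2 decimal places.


Step 1: Glide distance = altitude * L/D = 9218 * 22.9 = 211092.2 m
Step 2: Convert to km: 211092.2 / 1000 = 211.09 km

211.09


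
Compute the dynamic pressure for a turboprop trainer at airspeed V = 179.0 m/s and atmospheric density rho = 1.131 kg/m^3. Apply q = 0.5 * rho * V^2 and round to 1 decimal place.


Step 1: V^2 = 179.0^2 = 32041.0
Step 2: q = 0.5 * 1.131 * 32041.0
Step 3: q = 18119.2 Pa

18119.2


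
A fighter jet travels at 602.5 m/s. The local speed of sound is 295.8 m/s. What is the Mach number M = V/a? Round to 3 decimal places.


Step 1: M = V / a = 602.5 / 295.8
Step 2: M = 2.037

2.037


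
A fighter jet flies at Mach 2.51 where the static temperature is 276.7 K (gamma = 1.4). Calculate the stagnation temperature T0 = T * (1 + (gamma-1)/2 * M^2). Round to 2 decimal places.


Step 1: (gamma-1)/2 = 0.2
Step 2: M^2 = 6.3001
Step 3: 1 + 0.2 * 6.3001 = 2.26002
Step 4: T0 = 276.7 * 2.26002 = 625.35 K

625.35


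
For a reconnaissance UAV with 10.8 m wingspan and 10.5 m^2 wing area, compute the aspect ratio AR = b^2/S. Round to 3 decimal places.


Step 1: b^2 = 10.8^2 = 116.64
Step 2: AR = 116.64 / 10.5 = 11.109

11.109


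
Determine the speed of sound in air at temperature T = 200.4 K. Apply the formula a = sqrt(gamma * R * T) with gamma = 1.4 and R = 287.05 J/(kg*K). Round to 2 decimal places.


Step 1: gamma * R * T = 1.4 * 287.05 * 200.4 = 80534.748
Step 2: a = sqrt(80534.748) = 283.79 m/s

283.79


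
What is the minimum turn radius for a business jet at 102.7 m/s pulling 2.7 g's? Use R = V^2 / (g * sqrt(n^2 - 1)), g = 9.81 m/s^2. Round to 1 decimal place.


Step 1: V^2 = 102.7^2 = 10547.29
Step 2: n^2 - 1 = 2.7^2 - 1 = 6.29
Step 3: sqrt(6.29) = 2.507987
Step 4: R = 10547.29 / (9.81 * 2.507987) = 428.7 m

428.7


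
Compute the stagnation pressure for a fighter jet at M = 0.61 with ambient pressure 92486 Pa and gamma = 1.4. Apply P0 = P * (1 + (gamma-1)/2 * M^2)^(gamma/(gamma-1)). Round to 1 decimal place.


Step 1: (gamma-1)/2 * M^2 = 0.2 * 0.3721 = 0.07442
Step 2: 1 + 0.07442 = 1.07442
Step 3: Exponent gamma/(gamma-1) = 3.5
Step 4: P0 = 92486 * 1.07442^3.5 = 118900.9 Pa

118900.9


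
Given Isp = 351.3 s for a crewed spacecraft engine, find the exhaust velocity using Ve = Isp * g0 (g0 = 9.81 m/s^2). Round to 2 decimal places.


Step 1: Ve = Isp * g0 = 351.3 * 9.81
Step 2: Ve = 3446.25 m/s

3446.25


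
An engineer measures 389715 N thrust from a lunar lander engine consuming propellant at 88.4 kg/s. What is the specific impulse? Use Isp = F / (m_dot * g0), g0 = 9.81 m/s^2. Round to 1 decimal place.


Step 1: m_dot * g0 = 88.4 * 9.81 = 867.2
Step 2: Isp = 389715 / 867.2 = 449.4 s

449.4


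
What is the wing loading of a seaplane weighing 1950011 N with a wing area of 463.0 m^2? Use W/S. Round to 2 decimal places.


Step 1: Wing loading = W / S = 1950011 / 463.0
Step 2: Wing loading = 4211.69 N/m^2

4211.69


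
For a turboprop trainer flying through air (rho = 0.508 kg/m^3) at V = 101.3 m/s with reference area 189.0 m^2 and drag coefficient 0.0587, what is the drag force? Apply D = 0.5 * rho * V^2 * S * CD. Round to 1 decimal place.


Step 1: Dynamic pressure q = 0.5 * 0.508 * 101.3^2 = 2606.4693 Pa
Step 2: Drag D = q * S * CD = 2606.4693 * 189.0 * 0.0587
Step 3: D = 28917.0 N

28917.0


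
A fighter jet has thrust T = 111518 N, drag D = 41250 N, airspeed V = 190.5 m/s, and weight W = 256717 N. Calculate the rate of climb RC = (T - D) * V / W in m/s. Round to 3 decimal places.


Step 1: Excess thrust = T - D = 111518 - 41250 = 70268 N
Step 2: Excess power = 70268 * 190.5 = 13386054.0 W
Step 3: RC = 13386054.0 / 256717 = 52.143 m/s

52.143


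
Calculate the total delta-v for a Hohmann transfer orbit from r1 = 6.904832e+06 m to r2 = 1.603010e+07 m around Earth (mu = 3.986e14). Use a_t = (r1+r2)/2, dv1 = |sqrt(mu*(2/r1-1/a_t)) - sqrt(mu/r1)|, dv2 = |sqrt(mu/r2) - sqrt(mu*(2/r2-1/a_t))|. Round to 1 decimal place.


Step 1: Transfer semi-major axis a_t = (6.904832e+06 + 1.603010e+07) / 2 = 1.146747e+07 m
Step 2: v1 (circular at r1) = sqrt(mu/r1) = 7597.87 m/s
Step 3: v_t1 = sqrt(mu*(2/r1 - 1/a_t)) = 8983.1 m/s
Step 4: dv1 = |8983.1 - 7597.87| = 1385.23 m/s
Step 5: v2 (circular at r2) = 4986.55 m/s, v_t2 = 3869.4 m/s
Step 6: dv2 = |4986.55 - 3869.4| = 1117.16 m/s
Step 7: Total delta-v = 1385.23 + 1117.16 = 2502.4 m/s

2502.4


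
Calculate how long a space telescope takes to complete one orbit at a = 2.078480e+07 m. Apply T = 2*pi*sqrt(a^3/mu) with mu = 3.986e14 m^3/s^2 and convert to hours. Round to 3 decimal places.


Step 1: a^3 / mu = 8.979198e+21 / 3.986e14 = 2.252684e+07
Step 2: sqrt(2.252684e+07) = 4746.2447 s
Step 3: T = 2*pi * 4746.2447 = 29821.54 s
Step 4: T in hours = 29821.54 / 3600 = 8.284 hours

8.284


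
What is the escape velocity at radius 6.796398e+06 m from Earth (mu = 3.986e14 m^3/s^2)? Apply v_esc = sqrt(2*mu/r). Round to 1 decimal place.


Step 1: 2*mu/r = 2 * 3.986e14 / 6.796398e+06 = 117297427.2548
Step 2: v_esc = sqrt(117297427.2548) = 10830.4 m/s

10830.4


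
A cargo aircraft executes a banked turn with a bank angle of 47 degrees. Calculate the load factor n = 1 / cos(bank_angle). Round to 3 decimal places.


Step 1: Convert 47 degrees to radians = 0.820305
Step 2: cos(47 deg) = 0.681998
Step 3: n = 1 / 0.681998 = 1.466

1.466


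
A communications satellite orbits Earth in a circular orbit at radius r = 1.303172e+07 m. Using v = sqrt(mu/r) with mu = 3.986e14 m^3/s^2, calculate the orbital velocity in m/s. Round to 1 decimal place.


Step 1: mu / r = 3.986e14 / 1.303172e+07 = 30586906.4099
Step 2: v = sqrt(30586906.4099) = 5530.5 m/s

5530.5


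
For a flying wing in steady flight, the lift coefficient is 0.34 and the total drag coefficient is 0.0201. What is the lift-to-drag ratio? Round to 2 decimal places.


Step 1: L/D = CL / CD = 0.34 / 0.0201
Step 2: L/D = 16.92

16.92


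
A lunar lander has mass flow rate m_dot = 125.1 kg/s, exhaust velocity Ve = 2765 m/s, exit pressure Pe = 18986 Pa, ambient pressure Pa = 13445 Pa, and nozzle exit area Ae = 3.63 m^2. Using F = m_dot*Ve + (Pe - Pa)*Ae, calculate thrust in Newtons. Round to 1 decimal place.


Step 1: Momentum thrust = m_dot * Ve = 125.1 * 2765 = 345901.5 N
Step 2: Pressure thrust = (Pe - Pa) * Ae = (18986 - 13445) * 3.63 = 20113.83 N
Step 3: Total thrust F = 345901.5 + 20113.83 = 366015.3 N

366015.3


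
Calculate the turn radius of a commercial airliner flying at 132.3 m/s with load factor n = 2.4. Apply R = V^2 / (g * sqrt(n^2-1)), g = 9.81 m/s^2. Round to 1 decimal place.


Step 1: V^2 = 132.3^2 = 17503.29
Step 2: n^2 - 1 = 2.4^2 - 1 = 4.76
Step 3: sqrt(4.76) = 2.181742
Step 4: R = 17503.29 / (9.81 * 2.181742) = 817.8 m

817.8


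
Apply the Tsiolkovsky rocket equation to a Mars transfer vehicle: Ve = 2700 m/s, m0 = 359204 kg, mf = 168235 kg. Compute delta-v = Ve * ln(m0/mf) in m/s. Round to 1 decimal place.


Step 1: Mass ratio m0/mf = 359204 / 168235 = 2.135132
Step 2: ln(2.135132) = 0.758529
Step 3: delta-v = 2700 * 0.758529 = 2048.0 m/s

2048.0


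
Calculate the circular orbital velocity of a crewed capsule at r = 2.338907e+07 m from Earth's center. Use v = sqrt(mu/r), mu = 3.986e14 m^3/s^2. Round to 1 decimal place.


Step 1: mu / r = 3.986e14 / 2.338907e+07 = 17042148.3197
Step 2: v = sqrt(17042148.3197) = 4128.2 m/s

4128.2


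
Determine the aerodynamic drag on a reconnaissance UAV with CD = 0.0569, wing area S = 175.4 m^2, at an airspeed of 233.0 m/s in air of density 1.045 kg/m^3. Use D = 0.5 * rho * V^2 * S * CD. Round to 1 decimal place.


Step 1: Dynamic pressure q = 0.5 * 1.045 * 233.0^2 = 28366.0025 Pa
Step 2: Drag D = q * S * CD = 28366.0025 * 175.4 * 0.0569
Step 3: D = 283100.1 N

283100.1


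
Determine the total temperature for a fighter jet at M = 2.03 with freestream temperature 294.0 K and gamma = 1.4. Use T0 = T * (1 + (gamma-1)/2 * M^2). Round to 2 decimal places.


Step 1: (gamma-1)/2 = 0.2
Step 2: M^2 = 4.1209
Step 3: 1 + 0.2 * 4.1209 = 1.82418
Step 4: T0 = 294.0 * 1.82418 = 536.31 K

536.31


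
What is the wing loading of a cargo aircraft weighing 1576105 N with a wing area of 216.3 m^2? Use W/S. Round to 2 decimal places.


Step 1: Wing loading = W / S = 1576105 / 216.3
Step 2: Wing loading = 7286.66 N/m^2

7286.66


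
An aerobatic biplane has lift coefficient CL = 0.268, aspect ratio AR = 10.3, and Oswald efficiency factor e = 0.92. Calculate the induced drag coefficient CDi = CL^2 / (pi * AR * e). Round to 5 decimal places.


Step 1: CL^2 = 0.268^2 = 0.071824
Step 2: pi * AR * e = 3.14159 * 10.3 * 0.92 = 29.769732
Step 3: CDi = 0.071824 / 29.769732 = 0.00241

0.00241


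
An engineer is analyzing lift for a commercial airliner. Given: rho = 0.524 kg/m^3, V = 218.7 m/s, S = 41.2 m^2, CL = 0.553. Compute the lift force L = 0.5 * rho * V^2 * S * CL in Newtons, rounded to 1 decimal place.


Step 1: Calculate dynamic pressure q = 0.5 * 0.524 * 218.7^2 = 0.5 * 0.524 * 47829.69 = 12531.3788 Pa
Step 2: Multiply by wing area and lift coefficient: L = 12531.3788 * 41.2 * 0.553
Step 3: L = 516292.8057 * 0.553 = 285509.9 N

285509.9


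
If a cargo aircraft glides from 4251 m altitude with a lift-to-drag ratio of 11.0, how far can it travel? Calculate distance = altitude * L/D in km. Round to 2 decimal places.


Step 1: Glide distance = altitude * L/D = 4251 * 11.0 = 46761.0 m
Step 2: Convert to km: 46761.0 / 1000 = 46.76 km

46.76


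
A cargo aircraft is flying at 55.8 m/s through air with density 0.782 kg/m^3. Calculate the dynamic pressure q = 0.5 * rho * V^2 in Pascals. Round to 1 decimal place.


Step 1: V^2 = 55.8^2 = 3113.64
Step 2: q = 0.5 * 0.782 * 3113.64
Step 3: q = 1217.4 Pa

1217.4


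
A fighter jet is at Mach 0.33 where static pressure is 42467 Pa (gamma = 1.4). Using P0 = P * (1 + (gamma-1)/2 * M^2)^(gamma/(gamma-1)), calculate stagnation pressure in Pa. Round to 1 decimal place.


Step 1: (gamma-1)/2 * M^2 = 0.2 * 0.1089 = 0.02178
Step 2: 1 + 0.02178 = 1.02178
Step 3: Exponent gamma/(gamma-1) = 3.5
Step 4: P0 = 42467 * 1.02178^3.5 = 45793.4 Pa

45793.4


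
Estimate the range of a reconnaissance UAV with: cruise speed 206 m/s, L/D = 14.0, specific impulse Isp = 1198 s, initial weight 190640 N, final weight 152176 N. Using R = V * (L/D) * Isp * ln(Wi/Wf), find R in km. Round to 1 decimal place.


Step 1: Coefficient = V * (L/D) * Isp = 206 * 14.0 * 1198 = 3455032.0 m
Step 2: Wi/Wf = 190640 / 152176 = 1.25276
Step 3: ln(1.25276) = 0.225349
Step 4: R = 3455032.0 * 0.225349 = 778588.3 m = 778.6 km

778.6


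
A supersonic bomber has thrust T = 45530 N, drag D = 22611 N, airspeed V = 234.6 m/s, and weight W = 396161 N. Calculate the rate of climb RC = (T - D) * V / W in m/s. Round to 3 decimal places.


Step 1: Excess thrust = T - D = 45530 - 22611 = 22919 N
Step 2: Excess power = 22919 * 234.6 = 5376797.4 W
Step 3: RC = 5376797.4 / 396161 = 13.572 m/s

13.572


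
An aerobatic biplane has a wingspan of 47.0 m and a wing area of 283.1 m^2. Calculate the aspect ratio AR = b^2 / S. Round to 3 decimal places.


Step 1: b^2 = 47.0^2 = 2209.0
Step 2: AR = 2209.0 / 283.1 = 7.803

7.803


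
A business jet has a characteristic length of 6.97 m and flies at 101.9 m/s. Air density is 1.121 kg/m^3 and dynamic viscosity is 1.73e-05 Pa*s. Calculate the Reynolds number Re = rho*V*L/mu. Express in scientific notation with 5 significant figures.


Step 1: Numerator = rho * V * L = 1.121 * 101.9 * 6.97 = 796.182403
Step 2: Re = 796.182403 / 1.73e-05
Step 3: Re = 4.6022e+07

4.6022e+07


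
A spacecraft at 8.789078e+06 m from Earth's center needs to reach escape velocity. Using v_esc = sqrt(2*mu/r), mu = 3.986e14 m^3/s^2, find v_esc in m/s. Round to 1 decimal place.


Step 1: 2*mu/r = 2 * 3.986e14 / 8.789078e+06 = 90703484.4838
Step 2: v_esc = sqrt(90703484.4838) = 9523.8 m/s

9523.8


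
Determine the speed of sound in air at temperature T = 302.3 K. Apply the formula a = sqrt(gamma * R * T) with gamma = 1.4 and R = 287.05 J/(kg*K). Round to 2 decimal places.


Step 1: gamma * R * T = 1.4 * 287.05 * 302.3 = 121485.301
Step 2: a = sqrt(121485.301) = 348.55 m/s

348.55


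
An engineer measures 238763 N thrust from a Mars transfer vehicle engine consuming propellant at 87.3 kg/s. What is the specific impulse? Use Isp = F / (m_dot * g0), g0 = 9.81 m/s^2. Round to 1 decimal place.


Step 1: m_dot * g0 = 87.3 * 9.81 = 856.41
Step 2: Isp = 238763 / 856.41 = 278.8 s

278.8


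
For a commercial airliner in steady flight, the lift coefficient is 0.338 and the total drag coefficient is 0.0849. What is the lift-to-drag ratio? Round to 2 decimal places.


Step 1: L/D = CL / CD = 0.338 / 0.0849
Step 2: L/D = 3.98

3.98
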